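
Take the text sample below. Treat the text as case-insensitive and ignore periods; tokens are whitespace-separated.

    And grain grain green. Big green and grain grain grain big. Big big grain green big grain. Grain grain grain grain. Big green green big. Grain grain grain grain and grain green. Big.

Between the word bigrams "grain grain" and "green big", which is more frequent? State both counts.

"grain grain": 10 occurrences
"green big": 4 occurrences

"grain grain" (10 vs 4)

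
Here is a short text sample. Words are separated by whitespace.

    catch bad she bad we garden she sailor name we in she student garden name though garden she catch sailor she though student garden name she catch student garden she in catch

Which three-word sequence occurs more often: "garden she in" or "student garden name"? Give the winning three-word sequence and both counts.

"garden she in": 1 occurrence
"student garden name": 2 occurrences

"student garden name" (2 vs 1)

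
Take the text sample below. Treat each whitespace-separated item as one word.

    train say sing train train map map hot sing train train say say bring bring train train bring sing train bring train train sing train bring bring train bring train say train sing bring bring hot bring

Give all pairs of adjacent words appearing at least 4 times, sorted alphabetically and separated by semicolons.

Bigram counts meeting the condition (at least 4 times):
  bring train: 4
  sing train: 4
  train bring: 4
  train train: 4

bring train; sing train; train bring; train train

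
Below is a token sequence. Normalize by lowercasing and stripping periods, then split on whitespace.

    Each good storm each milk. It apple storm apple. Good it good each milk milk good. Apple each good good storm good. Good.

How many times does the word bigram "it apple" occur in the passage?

1

Scanning the 22 overlapping bigram windows for "it apple":
  position 6–7: it apple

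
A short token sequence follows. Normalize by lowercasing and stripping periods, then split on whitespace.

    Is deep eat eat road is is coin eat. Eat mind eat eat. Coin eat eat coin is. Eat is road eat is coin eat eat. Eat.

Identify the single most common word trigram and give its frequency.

"coin eat eat", 3 times

Trigram frequencies (highest first):
  coin eat eat: 3
  is coin eat: 2
  eat eat coin: 2
  is deep eat: 1
  deep eat eat: 1
  eat eat road: 1
  … (15 more, each ≤ 1)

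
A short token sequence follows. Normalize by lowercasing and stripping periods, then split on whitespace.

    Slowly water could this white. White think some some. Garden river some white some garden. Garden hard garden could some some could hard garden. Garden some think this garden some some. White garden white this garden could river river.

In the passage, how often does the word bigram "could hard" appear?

Scanning the 38 overlapping bigram windows for "could hard":
  position 22–23: could hard

1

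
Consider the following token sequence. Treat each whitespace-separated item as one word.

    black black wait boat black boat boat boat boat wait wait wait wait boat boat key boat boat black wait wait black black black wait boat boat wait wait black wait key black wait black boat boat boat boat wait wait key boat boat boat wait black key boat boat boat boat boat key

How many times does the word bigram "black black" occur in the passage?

Scanning the 53 overlapping bigram windows for "black black":
  position 1–2: black black
  position 22–23: black black
  position 23–24: black black

3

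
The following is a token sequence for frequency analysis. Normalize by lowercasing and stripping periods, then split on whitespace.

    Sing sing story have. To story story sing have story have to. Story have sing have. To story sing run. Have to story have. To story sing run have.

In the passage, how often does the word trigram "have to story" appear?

5

Scanning the 27 overlapping trigram windows for "have to story":
  position 4–6: have to story
  position 11–13: have to story
  position 16–18: have to story
  position 21–23: have to story
  position 24–26: have to story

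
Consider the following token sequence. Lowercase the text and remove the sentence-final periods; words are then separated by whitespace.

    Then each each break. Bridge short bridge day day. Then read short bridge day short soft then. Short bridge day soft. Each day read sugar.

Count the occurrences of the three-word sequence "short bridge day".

Scanning the 23 overlapping trigram windows for "short bridge day":
  position 6–8: short bridge day
  position 12–14: short bridge day
  position 18–20: short bridge day

3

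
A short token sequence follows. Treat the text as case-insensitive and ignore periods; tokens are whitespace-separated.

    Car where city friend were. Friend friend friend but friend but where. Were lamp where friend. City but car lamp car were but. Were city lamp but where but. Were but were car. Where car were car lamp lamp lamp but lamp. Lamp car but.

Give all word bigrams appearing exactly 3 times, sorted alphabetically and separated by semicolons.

Bigram counts meeting the condition (exactly 3 times):
  but were: 3
  lamp lamp: 3

but were; lamp lamp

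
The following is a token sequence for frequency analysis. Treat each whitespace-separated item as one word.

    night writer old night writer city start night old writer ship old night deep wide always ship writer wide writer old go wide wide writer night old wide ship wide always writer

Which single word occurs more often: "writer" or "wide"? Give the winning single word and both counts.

"writer": 7 occurrences
"wide": 6 occurrences

"writer" (7 vs 6)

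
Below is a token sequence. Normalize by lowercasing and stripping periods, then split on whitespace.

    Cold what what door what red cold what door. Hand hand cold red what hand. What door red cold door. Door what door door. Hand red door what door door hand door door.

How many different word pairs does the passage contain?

19

33 tokens → 32 bigram windows in total.
Repeated bigrams (each contributes count−1 duplicates):
  what door: 5
  door door: 4
  door hand: 3
  door what: 3
  cold what: 2
  red cold: 2
13 duplicate windows → 32 − 13 = 19 distinct.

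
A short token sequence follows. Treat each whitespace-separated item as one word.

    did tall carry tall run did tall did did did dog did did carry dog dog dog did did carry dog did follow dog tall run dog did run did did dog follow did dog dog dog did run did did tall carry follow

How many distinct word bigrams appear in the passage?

20

44 tokens → 43 bigram windows in total.
Repeated bigrams (each contributes count−1 duplicates):
  did did: 6
  dog did: 5
  dog dog: 4
  did dog: 3
  did tall: 3
  run did: 3
  carry dog: 2
  did carry: 2
  … (3 more repeated)
23 duplicate windows → 43 − 23 = 20 distinct.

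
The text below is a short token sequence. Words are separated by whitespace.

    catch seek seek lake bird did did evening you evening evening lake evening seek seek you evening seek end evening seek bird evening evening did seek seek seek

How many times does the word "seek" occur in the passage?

9

Scanning the 28 tokens for "seek":
  position 2: seek
  position 3: seek
  position 14: seek
  position 15: seek
  position 18: seek
  position 21: seek
  position 26: seek
  position 27: seek
  position 28: seek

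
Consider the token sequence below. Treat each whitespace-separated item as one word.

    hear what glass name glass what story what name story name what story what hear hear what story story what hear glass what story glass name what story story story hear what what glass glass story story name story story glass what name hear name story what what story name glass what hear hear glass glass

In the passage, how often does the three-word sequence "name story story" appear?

Scanning the 54 overlapping trigram windows for "name story story":
  position 38–40: name story story

1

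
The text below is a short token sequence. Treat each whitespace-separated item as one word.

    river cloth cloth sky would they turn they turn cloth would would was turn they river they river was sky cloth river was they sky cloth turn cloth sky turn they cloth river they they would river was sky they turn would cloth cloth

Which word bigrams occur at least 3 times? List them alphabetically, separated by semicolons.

river was; they turn; turn they

Bigram counts meeting the condition (at least 3 times):
  river was: 3
  they turn: 3
  turn they: 3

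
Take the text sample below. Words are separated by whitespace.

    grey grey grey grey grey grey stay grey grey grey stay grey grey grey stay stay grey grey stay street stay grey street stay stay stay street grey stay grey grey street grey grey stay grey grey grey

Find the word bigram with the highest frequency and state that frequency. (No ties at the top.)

Bigram frequencies (highest first):
  grey grey: 14
  grey stay: 6
  stay grey: 6
  stay stay: 3
  stay street: 2
  street stay: 2
  … (2 more, each ≤ 2)

"grey grey", 14 times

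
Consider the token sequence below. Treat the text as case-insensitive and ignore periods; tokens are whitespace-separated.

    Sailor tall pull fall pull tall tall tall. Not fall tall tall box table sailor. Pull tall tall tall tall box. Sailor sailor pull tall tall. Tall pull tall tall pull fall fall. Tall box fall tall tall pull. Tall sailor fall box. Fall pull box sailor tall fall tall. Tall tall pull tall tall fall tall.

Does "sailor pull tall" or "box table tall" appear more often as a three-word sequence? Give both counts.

"sailor pull tall": 2 occurrences
"box table tall": 0 occurrences

"sailor pull tall" (2 vs 0)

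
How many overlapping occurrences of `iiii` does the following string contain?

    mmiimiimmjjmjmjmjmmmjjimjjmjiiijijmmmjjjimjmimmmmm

0

Sliding a length-4 window over the 50 characters (47 positions):
  (no match at any position)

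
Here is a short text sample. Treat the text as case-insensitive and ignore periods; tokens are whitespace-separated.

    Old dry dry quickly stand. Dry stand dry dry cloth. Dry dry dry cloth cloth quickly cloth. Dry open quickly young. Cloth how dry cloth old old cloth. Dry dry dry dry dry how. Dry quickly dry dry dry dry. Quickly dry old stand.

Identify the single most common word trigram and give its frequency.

"dry dry dry", 6 times

Trigram frequencies (highest first):
  dry dry dry: 6
  dry dry quickly: 2
  dry dry cloth: 2
  cloth dry dry: 2
  dry quickly dry: 2
  old dry dry: 1
  … (27 more, each ≤ 1)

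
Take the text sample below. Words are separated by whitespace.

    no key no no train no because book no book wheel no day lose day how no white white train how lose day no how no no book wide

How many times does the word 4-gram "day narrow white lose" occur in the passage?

0

Scanning the 26 overlapping 4-gram windows for "day narrow white lose":
  (none found)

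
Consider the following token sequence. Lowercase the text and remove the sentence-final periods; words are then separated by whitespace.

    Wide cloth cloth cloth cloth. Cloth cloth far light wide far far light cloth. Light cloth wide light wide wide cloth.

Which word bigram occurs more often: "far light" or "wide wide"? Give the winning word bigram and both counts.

"far light": 2 occurrences
"wide wide": 1 occurrence

"far light" (2 vs 1)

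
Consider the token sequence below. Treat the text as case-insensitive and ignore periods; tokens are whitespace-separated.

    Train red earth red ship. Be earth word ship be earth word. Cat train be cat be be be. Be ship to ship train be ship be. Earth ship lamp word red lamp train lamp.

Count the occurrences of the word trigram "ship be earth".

Scanning the 33 overlapping trigram windows for "ship be earth":
  position 5–7: ship be earth
  position 9–11: ship be earth
  position 26–28: ship be earth

3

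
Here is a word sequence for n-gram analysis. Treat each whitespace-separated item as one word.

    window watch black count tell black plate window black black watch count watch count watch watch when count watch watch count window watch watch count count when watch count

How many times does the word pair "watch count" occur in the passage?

Scanning the 28 overlapping bigram windows for "watch count":
  position 11–12: watch count
  position 13–14: watch count
  position 20–21: watch count
  position 24–25: watch count
  position 28–29: watch count

5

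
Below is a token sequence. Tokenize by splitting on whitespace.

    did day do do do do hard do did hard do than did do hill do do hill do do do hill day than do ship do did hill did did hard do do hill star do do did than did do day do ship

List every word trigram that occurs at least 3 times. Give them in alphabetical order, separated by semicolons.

do do do; do do hill

Trigram counts meeting the condition (at least 3 times):
  do do do: 3
  do do hill: 3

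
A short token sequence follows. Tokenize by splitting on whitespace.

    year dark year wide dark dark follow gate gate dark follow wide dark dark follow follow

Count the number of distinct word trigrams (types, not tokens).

16 tokens → 14 trigram windows in total.
Repeated trigrams (each contributes count−1 duplicates):
  dark dark follow: 2
  wide dark dark: 2
2 duplicate windows → 14 − 2 = 12 distinct.

12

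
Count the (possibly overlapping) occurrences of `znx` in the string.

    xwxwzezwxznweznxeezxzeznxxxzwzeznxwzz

Sliding a length-3 window over the 37 characters (35 positions):
  position 14–16: znx
  position 23–25: znx
  position 32–34: znx

3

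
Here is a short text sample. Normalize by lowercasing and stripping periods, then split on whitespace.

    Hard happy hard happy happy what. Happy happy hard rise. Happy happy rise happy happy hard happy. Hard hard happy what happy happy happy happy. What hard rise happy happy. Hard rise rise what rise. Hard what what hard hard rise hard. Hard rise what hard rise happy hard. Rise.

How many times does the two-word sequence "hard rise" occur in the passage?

7

Scanning the 49 overlapping bigram windows for "hard rise":
  position 9–10: hard rise
  position 27–28: hard rise
  position 31–32: hard rise
  position 40–41: hard rise
  position 43–44: hard rise
  position 46–47: hard rise
  position 49–50: hard rise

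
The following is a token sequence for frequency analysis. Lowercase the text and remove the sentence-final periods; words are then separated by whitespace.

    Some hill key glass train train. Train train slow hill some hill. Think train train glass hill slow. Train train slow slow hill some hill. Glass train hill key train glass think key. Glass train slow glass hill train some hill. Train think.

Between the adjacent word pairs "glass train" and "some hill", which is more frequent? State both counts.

"some hill" (4 vs 3)

"glass train": 3 occurrences
"some hill": 4 occurrences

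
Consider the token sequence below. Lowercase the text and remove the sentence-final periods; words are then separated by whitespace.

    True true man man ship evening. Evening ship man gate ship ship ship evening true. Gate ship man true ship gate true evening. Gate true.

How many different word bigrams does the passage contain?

25 tokens → 24 bigram windows in total.
Repeated bigrams (each contributes count−1 duplicates):
  gate ship: 2
  gate true: 2
  ship evening: 2
  ship man: 2
  ship ship: 2
5 duplicate windows → 24 − 5 = 19 distinct.

19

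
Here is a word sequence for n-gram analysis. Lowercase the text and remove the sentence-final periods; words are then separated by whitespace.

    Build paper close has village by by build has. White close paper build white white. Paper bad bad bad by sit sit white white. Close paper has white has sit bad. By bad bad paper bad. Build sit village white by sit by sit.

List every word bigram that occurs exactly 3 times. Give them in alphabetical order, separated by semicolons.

bad bad; by sit

Bigram counts meeting the condition (exactly 3 times):
  bad bad: 3
  by sit: 3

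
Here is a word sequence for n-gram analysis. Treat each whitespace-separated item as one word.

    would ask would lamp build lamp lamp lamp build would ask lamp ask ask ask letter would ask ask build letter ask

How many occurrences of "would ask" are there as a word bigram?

3

Scanning the 21 overlapping bigram windows for "would ask":
  position 1–2: would ask
  position 10–11: would ask
  position 17–18: would ask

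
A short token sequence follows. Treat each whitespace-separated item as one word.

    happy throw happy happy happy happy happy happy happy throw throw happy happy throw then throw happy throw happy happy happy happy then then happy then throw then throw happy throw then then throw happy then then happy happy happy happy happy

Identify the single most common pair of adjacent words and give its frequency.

Bigram frequencies (highest first):
  happy happy: 14
  throw happy: 6
  happy throw: 5
  then throw: 4
  throw then: 3
  happy then: 3
  … (3 more, each ≤ 3)

"happy happy", 14 times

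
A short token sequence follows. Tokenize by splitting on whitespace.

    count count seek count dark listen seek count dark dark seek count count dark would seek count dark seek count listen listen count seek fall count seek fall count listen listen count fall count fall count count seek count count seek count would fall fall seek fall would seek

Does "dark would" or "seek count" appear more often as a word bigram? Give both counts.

"seek count" (7 vs 1)

"dark would": 1 occurrence
"seek count": 7 occurrences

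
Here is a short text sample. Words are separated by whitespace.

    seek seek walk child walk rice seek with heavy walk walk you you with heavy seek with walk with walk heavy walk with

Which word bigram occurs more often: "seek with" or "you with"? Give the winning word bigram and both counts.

"seek with" (2 vs 1)

"seek with": 2 occurrences
"you with": 1 occurrence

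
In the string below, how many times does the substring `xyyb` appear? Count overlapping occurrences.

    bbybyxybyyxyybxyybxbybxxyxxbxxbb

Sliding a length-4 window over the 32 characters (29 positions):
  position 11–14: xyyb
  position 15–18: xyyb

2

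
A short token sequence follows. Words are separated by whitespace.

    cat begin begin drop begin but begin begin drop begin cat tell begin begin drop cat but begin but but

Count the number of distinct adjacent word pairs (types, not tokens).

20 tokens → 19 bigram windows in total.
Repeated bigrams (each contributes count−1 duplicates):
  begin begin: 3
  begin drop: 3
  begin but: 2
  but begin: 2
  drop begin: 2
7 duplicate windows → 19 − 7 = 12 distinct.

12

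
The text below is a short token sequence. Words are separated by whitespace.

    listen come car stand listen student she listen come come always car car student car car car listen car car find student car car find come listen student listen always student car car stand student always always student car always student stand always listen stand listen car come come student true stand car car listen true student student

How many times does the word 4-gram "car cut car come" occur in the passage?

Scanning the 55 overlapping 4-gram windows for "car cut car come":
  (none found)

0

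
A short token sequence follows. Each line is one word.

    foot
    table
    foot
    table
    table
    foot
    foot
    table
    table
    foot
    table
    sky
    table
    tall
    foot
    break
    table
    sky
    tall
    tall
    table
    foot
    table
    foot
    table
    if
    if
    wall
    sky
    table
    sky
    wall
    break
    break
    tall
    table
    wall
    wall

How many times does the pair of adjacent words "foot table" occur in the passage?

Scanning the 37 overlapping bigram windows for "foot table":
  position 1–2: foot table
  position 3–4: foot table
  position 7–8: foot table
  position 10–11: foot table
  position 22–23: foot table
  position 24–25: foot table

6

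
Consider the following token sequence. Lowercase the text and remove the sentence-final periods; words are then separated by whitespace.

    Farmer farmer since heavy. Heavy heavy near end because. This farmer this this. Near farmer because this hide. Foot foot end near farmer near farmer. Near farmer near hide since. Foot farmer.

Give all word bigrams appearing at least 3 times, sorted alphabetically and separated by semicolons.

farmer near; near farmer

Bigram counts meeting the condition (at least 3 times):
  farmer near: 3
  near farmer: 4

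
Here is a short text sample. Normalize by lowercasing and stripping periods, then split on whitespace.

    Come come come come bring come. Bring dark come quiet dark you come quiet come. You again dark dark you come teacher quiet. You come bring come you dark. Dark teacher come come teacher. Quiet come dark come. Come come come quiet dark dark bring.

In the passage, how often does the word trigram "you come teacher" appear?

Scanning the 43 overlapping trigram windows for "you come teacher":
  position 20–22: you come teacher

1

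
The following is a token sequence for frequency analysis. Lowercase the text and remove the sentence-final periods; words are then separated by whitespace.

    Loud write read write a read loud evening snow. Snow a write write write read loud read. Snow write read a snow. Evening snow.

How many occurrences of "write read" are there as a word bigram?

3

Scanning the 23 overlapping bigram windows for "write read":
  position 2–3: write read
  position 14–15: write read
  position 19–20: write read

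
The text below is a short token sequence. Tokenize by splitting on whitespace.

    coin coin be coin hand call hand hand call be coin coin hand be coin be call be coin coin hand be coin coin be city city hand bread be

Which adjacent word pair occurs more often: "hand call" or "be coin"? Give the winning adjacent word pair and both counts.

"hand call": 2 occurrences
"be coin": 5 occurrences

"be coin" (5 vs 2)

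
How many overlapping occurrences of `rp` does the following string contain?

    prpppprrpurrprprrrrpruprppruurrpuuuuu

7

Sliding a length-2 window over the 37 characters (36 positions):
  position 2–3: rp
  position 8–9: rp
  position 12–13: rp
  position 14–15: rp
  position 19–20: rp
  position 24–25: rp
  position 31–32: rp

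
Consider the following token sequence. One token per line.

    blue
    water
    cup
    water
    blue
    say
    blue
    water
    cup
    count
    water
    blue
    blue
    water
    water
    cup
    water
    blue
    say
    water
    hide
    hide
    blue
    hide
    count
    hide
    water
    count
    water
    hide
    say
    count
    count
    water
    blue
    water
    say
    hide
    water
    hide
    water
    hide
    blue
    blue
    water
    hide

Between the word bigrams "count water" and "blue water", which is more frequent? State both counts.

"count water": 3 occurrences
"blue water": 5 occurrences

"blue water" (5 vs 3)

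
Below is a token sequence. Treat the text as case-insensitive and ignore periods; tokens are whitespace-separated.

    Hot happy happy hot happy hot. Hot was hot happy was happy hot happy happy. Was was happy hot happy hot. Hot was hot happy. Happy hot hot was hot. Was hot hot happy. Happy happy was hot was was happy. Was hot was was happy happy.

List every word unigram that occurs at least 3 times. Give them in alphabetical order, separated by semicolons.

Unigram counts meeting the condition (at least 3 times):
  happy: 17
  hot: 17
  was: 13

happy; hot; was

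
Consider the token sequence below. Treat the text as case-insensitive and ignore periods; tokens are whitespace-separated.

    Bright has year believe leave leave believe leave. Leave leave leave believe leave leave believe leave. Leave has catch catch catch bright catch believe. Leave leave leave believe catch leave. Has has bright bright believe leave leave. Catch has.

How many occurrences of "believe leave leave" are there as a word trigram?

6

Scanning the 37 overlapping trigram windows for "believe leave leave":
  position 4–6: believe leave leave
  position 7–9: believe leave leave
  position 12–14: believe leave leave
  position 15–17: believe leave leave
  position 24–26: believe leave leave
  position 35–37: believe leave leave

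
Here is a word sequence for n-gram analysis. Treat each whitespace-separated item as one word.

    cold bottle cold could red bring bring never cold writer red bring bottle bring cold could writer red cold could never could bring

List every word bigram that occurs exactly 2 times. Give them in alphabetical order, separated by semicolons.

Bigram counts meeting the condition (exactly 2 times):
  red bring: 2
  writer red: 2

red bring; writer red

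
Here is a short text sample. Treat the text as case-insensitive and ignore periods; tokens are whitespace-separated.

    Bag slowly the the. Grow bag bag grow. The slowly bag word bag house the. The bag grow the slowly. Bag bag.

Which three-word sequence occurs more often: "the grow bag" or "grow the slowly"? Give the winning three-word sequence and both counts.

"grow the slowly" (2 vs 1)

"the grow bag": 1 occurrence
"grow the slowly": 2 occurrences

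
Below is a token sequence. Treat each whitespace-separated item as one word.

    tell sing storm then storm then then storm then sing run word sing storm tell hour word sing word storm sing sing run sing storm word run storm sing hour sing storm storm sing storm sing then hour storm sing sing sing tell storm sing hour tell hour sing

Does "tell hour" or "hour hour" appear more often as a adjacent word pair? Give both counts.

"tell hour" (2 vs 0)

"tell hour": 2 occurrences
"hour hour": 0 occurrences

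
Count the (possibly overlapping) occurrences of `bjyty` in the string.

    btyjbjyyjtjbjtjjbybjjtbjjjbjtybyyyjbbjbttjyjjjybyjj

Sliding a length-5 window over the 51 characters (47 positions):
  (no match at any position)

0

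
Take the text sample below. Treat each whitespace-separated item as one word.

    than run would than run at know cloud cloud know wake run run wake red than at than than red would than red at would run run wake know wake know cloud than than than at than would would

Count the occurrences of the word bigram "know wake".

Scanning the 38 overlapping bigram windows for "know wake":
  position 10–11: know wake
  position 29–30: know wake

2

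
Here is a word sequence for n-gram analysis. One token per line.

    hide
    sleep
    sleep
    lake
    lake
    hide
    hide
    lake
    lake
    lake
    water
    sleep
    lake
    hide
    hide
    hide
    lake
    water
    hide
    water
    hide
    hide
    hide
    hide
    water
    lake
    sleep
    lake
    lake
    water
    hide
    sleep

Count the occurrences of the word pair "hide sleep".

2

Scanning the 31 overlapping bigram windows for "hide sleep":
  position 1–2: hide sleep
  position 31–32: hide sleep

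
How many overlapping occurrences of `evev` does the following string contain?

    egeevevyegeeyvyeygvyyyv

1

Sliding a length-4 window over the 23 characters (20 positions):
  position 4–7: evev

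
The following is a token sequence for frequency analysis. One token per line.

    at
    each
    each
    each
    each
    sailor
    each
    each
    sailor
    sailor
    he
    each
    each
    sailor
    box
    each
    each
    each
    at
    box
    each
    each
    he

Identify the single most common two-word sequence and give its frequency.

Bigram frequencies (highest first):
  each each: 8
  each sailor: 3
  box each: 2
  at each: 1
  sailor each: 1
  sailor sailor: 1
  … (6 more, each ≤ 1)

"each each", 8 times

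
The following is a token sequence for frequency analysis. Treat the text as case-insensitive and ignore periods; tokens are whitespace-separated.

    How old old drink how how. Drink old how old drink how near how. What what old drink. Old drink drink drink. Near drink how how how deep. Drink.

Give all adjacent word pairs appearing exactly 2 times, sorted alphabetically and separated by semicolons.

Bigram counts meeting the condition (exactly 2 times):
  drink drink: 2
  drink old: 2
  how old: 2

drink drink; drink old; how old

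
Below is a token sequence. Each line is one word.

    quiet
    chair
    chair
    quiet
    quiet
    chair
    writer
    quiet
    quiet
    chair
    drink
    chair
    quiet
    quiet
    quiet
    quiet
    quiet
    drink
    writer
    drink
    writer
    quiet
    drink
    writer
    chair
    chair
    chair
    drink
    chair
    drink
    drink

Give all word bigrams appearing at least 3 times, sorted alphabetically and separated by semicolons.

Bigram counts meeting the condition (at least 3 times):
  chair chair: 3
  chair drink: 3
  drink writer: 3
  quiet chair: 3
  quiet quiet: 6

chair chair; chair drink; drink writer; quiet chair; quiet quiet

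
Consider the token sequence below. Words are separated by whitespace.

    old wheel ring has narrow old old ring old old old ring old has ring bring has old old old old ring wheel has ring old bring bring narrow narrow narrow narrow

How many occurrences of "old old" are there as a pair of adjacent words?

6

Scanning the 31 overlapping bigram windows for "old old":
  position 6–7: old old
  position 9–10: old old
  position 10–11: old old
  position 18–19: old old
  position 19–20: old old
  position 20–21: old old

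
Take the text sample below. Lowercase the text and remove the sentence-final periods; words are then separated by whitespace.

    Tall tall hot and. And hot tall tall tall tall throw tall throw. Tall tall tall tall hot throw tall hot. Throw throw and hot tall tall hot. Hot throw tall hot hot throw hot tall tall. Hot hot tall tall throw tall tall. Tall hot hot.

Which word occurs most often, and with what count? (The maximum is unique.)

Unigram frequencies (highest first):
  tall: 22
  hot: 14
  throw: 8
  and: 3

"tall", 22 times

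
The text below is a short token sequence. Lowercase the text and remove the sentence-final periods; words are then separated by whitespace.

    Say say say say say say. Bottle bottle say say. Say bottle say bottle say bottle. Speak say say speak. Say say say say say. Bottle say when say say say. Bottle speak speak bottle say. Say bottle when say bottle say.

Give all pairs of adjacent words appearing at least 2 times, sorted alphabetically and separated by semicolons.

Bigram counts meeting the condition (at least 2 times):
  bottle say: 6
  bottle speak: 2
  say bottle: 8
  say say: 15
  speak say: 2
  when say: 2

bottle say; bottle speak; say bottle; say say; speak say; when say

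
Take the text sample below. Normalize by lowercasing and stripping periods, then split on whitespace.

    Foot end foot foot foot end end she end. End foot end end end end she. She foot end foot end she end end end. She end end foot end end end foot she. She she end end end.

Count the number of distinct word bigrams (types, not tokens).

9

39 tokens → 38 bigram windows in total.
Repeated bigrams (each contributes count−1 duplicates):
  end end: 12
  foot end: 6
  end foot: 5
  end she: 4
  she end: 4
  she she: 3
  foot foot: 2
29 duplicate windows → 38 − 29 = 9 distinct.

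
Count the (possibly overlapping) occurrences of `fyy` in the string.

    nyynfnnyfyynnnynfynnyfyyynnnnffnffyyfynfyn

Sliding a length-3 window over the 42 characters (40 positions):
  position 9–11: fyy
  position 22–24: fyy
  position 34–36: fyy

3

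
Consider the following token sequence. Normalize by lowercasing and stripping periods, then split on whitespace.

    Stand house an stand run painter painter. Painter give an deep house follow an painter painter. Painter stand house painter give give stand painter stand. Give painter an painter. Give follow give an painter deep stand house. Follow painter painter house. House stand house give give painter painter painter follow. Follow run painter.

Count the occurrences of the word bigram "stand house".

Scanning the 52 overlapping bigram windows for "stand house":
  position 1–2: stand house
  position 18–19: stand house
  position 36–37: stand house
  position 43–44: stand house

4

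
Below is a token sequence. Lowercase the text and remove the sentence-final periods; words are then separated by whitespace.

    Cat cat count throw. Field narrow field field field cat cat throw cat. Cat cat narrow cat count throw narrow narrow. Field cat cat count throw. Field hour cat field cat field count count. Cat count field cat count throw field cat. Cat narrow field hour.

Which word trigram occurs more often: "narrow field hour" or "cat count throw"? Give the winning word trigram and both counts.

"cat count throw" (4 vs 1)

"narrow field hour": 1 occurrence
"cat count throw": 4 occurrences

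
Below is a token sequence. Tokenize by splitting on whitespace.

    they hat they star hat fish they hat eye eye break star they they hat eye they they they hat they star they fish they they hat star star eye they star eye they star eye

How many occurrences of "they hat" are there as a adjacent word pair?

Scanning the 35 overlapping bigram windows for "they hat":
  position 1–2: they hat
  position 7–8: they hat
  position 14–15: they hat
  position 19–20: they hat
  position 26–27: they hat

5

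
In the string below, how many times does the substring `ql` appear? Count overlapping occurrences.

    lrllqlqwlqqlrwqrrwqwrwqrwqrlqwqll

Sliding a length-2 window over the 33 characters (32 positions):
  position 5–6: ql
  position 11–12: ql
  position 31–32: ql

3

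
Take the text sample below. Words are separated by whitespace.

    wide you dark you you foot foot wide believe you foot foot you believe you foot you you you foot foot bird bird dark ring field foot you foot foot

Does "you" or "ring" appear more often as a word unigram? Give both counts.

"you" (10 vs 1)

"you": 10 occurrences
"ring": 1 occurrence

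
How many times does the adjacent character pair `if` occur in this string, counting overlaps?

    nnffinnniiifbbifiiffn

3

Sliding a length-2 window over the 21 characters (20 positions):
  position 11–12: if
  position 15–16: if
  position 18–19: if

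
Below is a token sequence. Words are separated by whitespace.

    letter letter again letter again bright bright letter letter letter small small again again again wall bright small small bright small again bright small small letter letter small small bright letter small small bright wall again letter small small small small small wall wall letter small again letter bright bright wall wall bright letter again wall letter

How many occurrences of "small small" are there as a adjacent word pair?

9

Scanning the 56 overlapping bigram windows for "small small":
  position 11–12: small small
  position 18–19: small small
  position 24–25: small small
  position 28–29: small small
  position 32–33: small small
  position 38–39: small small
  position 39–40: small small
  position 40–41: small small
  position 41–42: small small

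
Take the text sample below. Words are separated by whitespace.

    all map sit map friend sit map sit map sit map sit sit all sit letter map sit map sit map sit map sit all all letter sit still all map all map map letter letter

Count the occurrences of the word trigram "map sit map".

Scanning the 34 overlapping trigram windows for "map sit map":
  position 2–4: map sit map
  position 7–9: map sit map
  position 9–11: map sit map
  position 17–19: map sit map
  position 19–21: map sit map
  position 21–23: map sit map

6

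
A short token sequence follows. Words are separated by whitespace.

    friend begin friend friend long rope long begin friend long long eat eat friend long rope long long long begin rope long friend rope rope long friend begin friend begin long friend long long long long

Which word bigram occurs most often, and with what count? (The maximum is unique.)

Bigram frequencies (highest first):
  long long: 6
  friend long: 4
  rope long: 4
  friend begin: 3
  begin friend: 3
  long friend: 3
  … (10 more, each ≤ 2)

"long long", 6 times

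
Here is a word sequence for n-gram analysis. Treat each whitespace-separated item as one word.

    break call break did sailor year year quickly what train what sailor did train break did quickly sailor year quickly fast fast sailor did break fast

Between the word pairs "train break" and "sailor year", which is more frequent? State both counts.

"train break": 1 occurrence
"sailor year": 2 occurrences

"sailor year" (2 vs 1)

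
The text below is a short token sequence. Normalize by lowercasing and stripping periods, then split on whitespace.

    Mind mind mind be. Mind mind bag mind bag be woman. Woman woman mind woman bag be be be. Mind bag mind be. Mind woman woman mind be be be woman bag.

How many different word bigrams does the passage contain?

32 tokens → 31 bigram windows in total.
Repeated bigrams (each contributes count−1 duplicates):
  be be: 4
  be mind: 3
  mind bag: 3
  mind be: 3
  mind mind: 3
  woman woman: 3
  bag be: 2
  bag mind: 2
  … (4 more repeated)
19 duplicate windows → 31 − 19 = 12 distinct.

12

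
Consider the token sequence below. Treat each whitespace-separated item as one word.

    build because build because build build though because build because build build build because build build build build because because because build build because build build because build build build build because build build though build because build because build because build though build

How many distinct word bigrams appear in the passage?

7

44 tokens → 43 bigram windows in total.
Repeated bigrams (each contributes count−1 duplicates):
  because build: 12
  build build: 12
  build because: 11
  build though: 3
  because because: 2
  though build: 2
36 duplicate windows → 43 − 36 = 7 distinct.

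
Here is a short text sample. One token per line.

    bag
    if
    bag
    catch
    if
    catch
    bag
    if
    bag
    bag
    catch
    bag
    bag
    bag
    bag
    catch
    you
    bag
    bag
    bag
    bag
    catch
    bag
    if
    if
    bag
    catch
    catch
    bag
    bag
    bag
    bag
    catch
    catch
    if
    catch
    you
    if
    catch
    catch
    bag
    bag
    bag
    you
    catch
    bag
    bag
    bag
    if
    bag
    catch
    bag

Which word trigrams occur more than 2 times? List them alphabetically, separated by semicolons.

Trigram counts meeting the condition (more than 2 times):
  bag bag bag: 8
  bag bag catch: 4
  bag catch bag: 3
  bag if bag: 3
  catch bag bag: 4
  if bag catch: 3

bag bag bag; bag bag catch; bag catch bag; bag if bag; catch bag bag; if bag catch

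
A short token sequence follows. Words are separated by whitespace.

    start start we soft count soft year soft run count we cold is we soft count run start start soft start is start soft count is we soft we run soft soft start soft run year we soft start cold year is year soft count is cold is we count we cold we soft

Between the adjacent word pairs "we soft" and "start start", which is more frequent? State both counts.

"we soft" (5 vs 2)

"we soft": 5 occurrences
"start start": 2 occurrences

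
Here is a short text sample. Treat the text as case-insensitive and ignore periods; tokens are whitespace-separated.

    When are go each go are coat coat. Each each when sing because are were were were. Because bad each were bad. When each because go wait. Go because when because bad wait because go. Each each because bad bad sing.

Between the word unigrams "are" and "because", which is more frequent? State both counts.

"are": 3 occurrences
"because": 7 occurrences

"because" (7 vs 3)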